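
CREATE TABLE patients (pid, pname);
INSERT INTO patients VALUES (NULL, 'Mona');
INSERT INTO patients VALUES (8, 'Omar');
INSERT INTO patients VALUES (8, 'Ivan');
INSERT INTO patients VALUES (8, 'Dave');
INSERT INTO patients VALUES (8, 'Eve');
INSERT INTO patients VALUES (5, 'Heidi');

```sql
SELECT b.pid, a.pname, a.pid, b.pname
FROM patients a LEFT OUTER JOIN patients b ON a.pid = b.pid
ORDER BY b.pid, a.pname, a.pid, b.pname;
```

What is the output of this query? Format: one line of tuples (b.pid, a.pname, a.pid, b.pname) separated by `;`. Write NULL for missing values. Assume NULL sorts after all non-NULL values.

(5, Heidi, 5, Heidi); (8, Dave, 8, Dave); (8, Dave, 8, Eve); (8, Dave, 8, Ivan); (8, Dave, 8, Omar); (8, Eve, 8, Dave); (8, Eve, 8, Eve); (8, Eve, 8, Ivan); (8, Eve, 8, Omar); (8, Ivan, 8, Dave); (8, Ivan, 8, Eve); (8, Ivan, 8, Ivan); (8, Ivan, 8, Omar); (8, Omar, 8, Dave); (8, Omar, 8, Eve); (8, Omar, 8, Ivan); (8, Omar, 8, Omar); (NULL, Mona, NULL, NULL)

LEFT JOIN keeps every row from `patients a`; unmatched rows get NULL for `patients b`'s columns.
Matching on a.pid = b.pid. A NULL in a compared column never satisfies the condition.
Matched pairs: 17; unmatched a rows kept: 1.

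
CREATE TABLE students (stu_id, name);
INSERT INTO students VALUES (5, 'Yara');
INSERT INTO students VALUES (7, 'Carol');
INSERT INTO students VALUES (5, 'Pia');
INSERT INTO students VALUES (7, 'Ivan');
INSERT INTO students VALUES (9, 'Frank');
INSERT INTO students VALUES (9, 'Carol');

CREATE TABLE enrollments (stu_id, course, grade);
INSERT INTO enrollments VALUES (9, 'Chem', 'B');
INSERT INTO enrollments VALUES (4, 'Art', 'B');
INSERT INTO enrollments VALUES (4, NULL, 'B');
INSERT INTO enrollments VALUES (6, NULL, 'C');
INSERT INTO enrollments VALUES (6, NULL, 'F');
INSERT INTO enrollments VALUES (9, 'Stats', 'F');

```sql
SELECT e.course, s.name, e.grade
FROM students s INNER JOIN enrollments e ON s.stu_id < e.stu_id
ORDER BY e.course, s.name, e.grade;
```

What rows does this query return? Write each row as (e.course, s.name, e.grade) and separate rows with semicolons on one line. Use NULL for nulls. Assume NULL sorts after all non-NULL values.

INNER JOIN keeps only pairs where the ON condition holds.
Matching on s.stu_id < e.stu_id.
- stu_id=5: 4 matching e row(s), so 4 row(s) emitted.
- stu_id=7: 2 matching e row(s), so 2 row(s) emitted.
- stu_id=5: 4 matching e row(s), so 4 row(s) emitted.
- stu_id=7: 2 matching e row(s), so 2 row(s) emitted.
- stu_id=9: no matching e row, dropped.
- stu_id=9: no matching e row, dropped.

(Chem, Carol, B); (Chem, Ivan, B); (Chem, Pia, B); (Chem, Yara, B); (Stats, Carol, F); (Stats, Ivan, F); (Stats, Pia, F); (Stats, Yara, F); (NULL, Pia, C); (NULL, Pia, F); (NULL, Yara, C); (NULL, Yara, F)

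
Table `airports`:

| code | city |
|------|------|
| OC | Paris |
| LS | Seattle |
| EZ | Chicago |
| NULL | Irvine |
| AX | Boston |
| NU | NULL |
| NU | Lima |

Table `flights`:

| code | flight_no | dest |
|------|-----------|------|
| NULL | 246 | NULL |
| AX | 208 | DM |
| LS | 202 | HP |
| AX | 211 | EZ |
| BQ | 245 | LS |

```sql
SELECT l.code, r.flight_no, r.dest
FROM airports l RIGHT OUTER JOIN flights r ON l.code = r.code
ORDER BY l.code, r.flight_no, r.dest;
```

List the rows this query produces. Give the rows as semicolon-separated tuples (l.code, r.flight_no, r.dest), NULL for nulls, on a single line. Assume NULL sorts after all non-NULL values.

(AX, 208, DM); (AX, 211, EZ); (LS, 202, HP); (NULL, 245, LS); (NULL, 246, NULL)

RIGHT JOIN keeps every row from `flights`; unmatched rows get NULL for `airports`'s columns.
Matching on l.code = r.code. A NULL in a compared column never satisfies the condition.
- code=OC: no matching r row.
- code=LS: 1 matching r row(s), so 1 row(s) emitted.
- code=EZ: no matching r row.
- code=NULL: no matching r row.
- code=AX: 2 matching r row(s), so 2 row(s) emitted.
- code=NU: no matching r row.
- code=NU: no matching r row.
- 2 row(s) from r found no l partner → padded with NULL.
After projecting and ordering:
l.code | r.flight_no | r.dest
AX | 208 | DM
AX | 211 | EZ
LS | 202 | HP
NULL | 245 | LS
NULL | 246 | NULL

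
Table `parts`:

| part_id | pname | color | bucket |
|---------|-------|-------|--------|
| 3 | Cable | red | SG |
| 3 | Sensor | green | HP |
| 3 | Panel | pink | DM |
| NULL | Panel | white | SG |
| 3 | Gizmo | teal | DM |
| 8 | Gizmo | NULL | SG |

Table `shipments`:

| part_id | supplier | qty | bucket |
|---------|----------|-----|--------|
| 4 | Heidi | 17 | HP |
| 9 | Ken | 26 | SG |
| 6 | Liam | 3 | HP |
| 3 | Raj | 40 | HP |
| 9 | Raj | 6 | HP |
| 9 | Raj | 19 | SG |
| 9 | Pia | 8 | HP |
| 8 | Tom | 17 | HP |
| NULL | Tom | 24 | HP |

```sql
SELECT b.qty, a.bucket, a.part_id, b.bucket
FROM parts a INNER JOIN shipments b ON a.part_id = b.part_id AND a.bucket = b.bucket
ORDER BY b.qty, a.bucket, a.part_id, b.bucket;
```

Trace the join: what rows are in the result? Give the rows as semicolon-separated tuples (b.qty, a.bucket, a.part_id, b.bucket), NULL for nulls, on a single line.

(40, HP, 3, HP)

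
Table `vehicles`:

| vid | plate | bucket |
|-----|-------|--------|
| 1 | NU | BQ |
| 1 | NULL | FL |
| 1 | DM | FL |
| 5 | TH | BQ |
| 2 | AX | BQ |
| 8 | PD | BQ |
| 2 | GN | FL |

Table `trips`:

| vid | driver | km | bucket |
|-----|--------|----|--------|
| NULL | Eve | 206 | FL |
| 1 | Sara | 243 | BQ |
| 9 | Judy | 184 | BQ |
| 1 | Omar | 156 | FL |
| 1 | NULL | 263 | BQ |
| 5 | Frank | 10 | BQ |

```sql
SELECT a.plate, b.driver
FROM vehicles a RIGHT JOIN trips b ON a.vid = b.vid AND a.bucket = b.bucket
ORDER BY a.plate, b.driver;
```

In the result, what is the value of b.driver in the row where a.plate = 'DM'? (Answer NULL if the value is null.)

Omar

RIGHT JOIN keeps every row from `trips`; unmatched rows get NULL for `vehicles`'s columns.
Matching on a.vid = b.vid AND a.bucket = b.bucket. A NULL in a compared column never satisfies the condition.
- a row (vid=1, bucket=BQ): matches 2 b row(s) → 2 output row(s).
- a row (vid=1, bucket=FL): matches 1 b row(s) → 1 output row(s).
- a row (vid=1, bucket=FL): matches 1 b row(s) → 1 output row(s).
- a row (vid=5, bucket=BQ): matches 1 b row(s) → 1 output row(s).
- a row (vid=2, bucket=BQ): no match.
- a row (vid=8, bucket=BQ): no match.
- a row (vid=2, bucket=FL): no match.
- 2 row(s) from b found no a partner → padded with NULL.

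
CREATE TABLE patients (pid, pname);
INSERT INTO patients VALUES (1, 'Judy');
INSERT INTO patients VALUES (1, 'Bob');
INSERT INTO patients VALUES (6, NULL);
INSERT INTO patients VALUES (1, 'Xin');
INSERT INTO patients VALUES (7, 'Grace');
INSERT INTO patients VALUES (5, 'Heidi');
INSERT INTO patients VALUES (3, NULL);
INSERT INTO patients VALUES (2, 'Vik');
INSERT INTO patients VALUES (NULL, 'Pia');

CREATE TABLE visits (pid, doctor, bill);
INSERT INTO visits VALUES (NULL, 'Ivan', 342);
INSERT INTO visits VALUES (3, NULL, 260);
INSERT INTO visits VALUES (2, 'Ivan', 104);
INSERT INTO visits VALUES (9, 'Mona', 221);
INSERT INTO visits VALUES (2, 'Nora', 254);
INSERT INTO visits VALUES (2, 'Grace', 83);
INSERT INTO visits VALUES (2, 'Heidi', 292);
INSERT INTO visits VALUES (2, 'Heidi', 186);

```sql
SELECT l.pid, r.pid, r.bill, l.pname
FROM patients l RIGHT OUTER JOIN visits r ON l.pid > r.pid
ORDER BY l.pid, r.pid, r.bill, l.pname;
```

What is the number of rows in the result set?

25

RIGHT JOIN keeps every row from `visits`; unmatched rows get NULL for `patients`'s columns.
Matching on l.pid > r.pid. A NULL in a compared column never satisfies the condition.
- l[0] pid=1 → no match.
- l[1] pid=1 → no match.
- l[2] pid=6 → 6 match(es) in r → 6 row(s).
- l[3] pid=1 → no match.
- l[4] pid=7 → 6 match(es) in r → 6 row(s).
- l[5] pid=5 → 6 match(es) in r → 6 row(s).
- l[6] pid=3 → 5 match(es) in r → 5 row(s).
- l[7] pid=2 → no match.
- l[8] pid=NULL → no match.
- 2 r row(s) had no l match → kept, l columns NULL.
Total: 23 matched + 2 padded = 25 rows.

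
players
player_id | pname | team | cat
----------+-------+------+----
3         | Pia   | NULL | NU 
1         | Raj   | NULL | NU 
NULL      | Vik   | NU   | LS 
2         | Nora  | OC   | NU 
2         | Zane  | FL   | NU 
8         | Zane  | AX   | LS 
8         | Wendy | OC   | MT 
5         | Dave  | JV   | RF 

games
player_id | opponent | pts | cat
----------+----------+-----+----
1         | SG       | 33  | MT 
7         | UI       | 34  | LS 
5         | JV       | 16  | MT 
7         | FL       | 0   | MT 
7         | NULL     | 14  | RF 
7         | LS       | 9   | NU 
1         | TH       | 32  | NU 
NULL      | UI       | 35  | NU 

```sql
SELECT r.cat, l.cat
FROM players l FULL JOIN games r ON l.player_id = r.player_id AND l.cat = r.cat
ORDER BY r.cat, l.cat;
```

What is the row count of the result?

15

FULL OUTER JOIN keeps every row from both sides; unmatched rows get NULL for the other side's columns.
Matching on l.player_id = r.player_id AND l.cat = r.cat. A NULL in a compared column never satisfies the condition.
- l[0] player_id=3, cat=NU → no match; kept with NULLs on the r side.
- l[1] player_id=1, cat=NU → 1 match(es) in r → 1 row(s).
- l[2] player_id=NULL, cat=LS → no match; kept with NULLs on the r side.
- l[3] player_id=2, cat=NU → no match; kept with NULLs on the r side.
- l[4] player_id=2, cat=NU → no match; kept with NULLs on the r side.
- l[5] player_id=8, cat=LS → no match; kept with NULLs on the r side.
- l[6] player_id=8, cat=MT → no match; kept with NULLs on the r side.
- l[7] player_id=5, cat=RF → no match; kept with NULLs on the r side.
- 7 row(s) from r found no l partner → padded with NULL.
Total: 1 matched + 14 padded = 15 rows.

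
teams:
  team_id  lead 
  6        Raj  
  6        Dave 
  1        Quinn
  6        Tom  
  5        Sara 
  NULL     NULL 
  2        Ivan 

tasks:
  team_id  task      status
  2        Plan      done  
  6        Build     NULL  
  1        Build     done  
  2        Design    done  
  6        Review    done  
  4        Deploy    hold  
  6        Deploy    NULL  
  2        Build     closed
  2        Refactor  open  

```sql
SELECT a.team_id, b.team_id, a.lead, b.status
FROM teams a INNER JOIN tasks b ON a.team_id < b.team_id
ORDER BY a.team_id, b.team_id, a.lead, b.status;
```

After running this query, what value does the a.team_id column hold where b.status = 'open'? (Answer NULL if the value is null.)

INNER JOIN keeps only pairs where the ON condition holds.
Matching on a.team_id < b.team_id. A NULL in a compared column never satisfies the condition.
- a (team_id=6) has no partner → excluded.
- a (team_id=6) has no partner → excluded.
- a (team_id=1) pairs with 8 row(s) of b.
- a (team_id=6) has no partner → excluded.
- a (team_id=5) pairs with 3 row(s) of b.
- a (team_id=NULL) has no partner → excluded.
- a (team_id=2) pairs with 4 row(s) of b.

1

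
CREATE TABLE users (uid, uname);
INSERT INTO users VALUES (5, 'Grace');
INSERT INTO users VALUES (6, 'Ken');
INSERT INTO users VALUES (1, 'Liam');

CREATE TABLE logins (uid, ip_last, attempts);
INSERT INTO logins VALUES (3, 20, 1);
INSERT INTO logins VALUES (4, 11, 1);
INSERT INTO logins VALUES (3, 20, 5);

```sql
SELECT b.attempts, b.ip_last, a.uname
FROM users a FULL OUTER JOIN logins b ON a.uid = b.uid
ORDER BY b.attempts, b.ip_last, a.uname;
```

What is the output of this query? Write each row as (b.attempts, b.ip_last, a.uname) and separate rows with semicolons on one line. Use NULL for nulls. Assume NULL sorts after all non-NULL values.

FULL OUTER JOIN keeps every row from both sides; unmatched rows get NULL for the other side's columns.
Matching on a.uid = b.uid.
- a[0] uid=5 → no match; kept with NULLs on the b side.
- a[1] uid=6 → no match; kept with NULLs on the b side.
- a[2] uid=1 → no match; kept with NULLs on the b side.
- plus 3 unmatched b row(s), each kept with NULL a columns.
After projecting and ordering:
b.attempts | b.ip_last | a.uname
1 | 11 | NULL
1 | 20 | NULL
5 | 20 | NULL
NULL | NULL | Grace
NULL | NULL | Ken
NULL | NULL | Liam

(1, 11, NULL); (1, 20, NULL); (5, 20, NULL); (NULL, NULL, Grace); (NULL, NULL, Ken); (NULL, NULL, Liam)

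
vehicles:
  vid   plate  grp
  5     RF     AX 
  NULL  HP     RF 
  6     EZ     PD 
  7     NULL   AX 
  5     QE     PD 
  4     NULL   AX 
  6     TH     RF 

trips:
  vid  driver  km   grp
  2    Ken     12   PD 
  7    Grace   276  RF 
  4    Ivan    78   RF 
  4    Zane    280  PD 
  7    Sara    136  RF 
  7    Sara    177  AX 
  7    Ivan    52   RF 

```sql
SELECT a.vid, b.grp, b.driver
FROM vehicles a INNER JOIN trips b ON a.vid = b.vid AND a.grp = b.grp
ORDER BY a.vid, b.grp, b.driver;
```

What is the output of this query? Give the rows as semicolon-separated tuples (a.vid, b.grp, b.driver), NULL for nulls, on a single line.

(7, AX, Sara)

INNER JOIN keeps only pairs where the ON condition holds.
Matching on a.vid = b.vid AND a.grp = b.grp. A NULL in a compared column never satisfies the condition.
Matched pairs: 1.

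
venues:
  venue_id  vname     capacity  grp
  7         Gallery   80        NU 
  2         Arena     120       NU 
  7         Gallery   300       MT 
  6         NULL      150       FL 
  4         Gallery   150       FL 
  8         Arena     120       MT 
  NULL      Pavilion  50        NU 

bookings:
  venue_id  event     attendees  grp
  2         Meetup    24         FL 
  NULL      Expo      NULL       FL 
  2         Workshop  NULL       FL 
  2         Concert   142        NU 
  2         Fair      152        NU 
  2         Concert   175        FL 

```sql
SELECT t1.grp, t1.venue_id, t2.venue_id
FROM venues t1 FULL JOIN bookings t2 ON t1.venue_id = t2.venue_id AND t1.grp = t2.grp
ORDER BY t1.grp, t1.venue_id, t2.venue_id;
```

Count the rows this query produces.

12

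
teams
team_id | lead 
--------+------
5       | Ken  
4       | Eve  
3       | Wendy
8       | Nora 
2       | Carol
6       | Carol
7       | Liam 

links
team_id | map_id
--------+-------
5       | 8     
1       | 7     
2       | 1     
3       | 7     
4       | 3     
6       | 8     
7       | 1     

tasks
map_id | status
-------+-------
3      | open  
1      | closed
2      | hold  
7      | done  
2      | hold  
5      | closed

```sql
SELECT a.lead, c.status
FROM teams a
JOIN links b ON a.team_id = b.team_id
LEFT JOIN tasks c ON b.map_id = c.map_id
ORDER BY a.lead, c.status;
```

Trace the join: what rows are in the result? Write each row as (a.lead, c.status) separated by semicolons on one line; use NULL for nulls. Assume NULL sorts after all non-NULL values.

(Carol, closed); (Carol, NULL); (Eve, open); (Ken, NULL); (Liam, closed); (Wendy, done)

Evaluate left to right. First `teams a INNER JOIN links b` on team_id: 6 row(s).
Then LEFT JOIN `tasks c` on map_id: each of those 6 rows is kept; rows whose b.map_id has no match in c get NULL for c's columns.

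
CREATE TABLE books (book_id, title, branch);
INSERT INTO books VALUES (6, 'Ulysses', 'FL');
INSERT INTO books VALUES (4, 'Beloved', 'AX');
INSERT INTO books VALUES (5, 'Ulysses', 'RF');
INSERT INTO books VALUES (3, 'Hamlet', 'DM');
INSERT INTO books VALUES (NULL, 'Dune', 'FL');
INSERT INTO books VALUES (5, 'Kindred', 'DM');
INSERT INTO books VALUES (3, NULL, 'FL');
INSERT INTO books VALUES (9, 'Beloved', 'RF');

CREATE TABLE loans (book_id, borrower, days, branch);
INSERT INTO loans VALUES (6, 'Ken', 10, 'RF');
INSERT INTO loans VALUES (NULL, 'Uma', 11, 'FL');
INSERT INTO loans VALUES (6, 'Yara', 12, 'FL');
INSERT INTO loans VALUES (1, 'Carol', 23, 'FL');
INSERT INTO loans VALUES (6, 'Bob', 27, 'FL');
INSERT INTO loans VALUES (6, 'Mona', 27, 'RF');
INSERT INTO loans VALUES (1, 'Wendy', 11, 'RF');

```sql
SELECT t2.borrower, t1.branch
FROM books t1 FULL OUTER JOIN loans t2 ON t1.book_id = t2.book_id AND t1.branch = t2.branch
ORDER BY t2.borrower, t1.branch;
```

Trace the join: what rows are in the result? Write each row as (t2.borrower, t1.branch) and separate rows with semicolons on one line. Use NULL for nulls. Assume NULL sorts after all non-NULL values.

FULL OUTER JOIN keeps every row from both sides; unmatched rows get NULL for the other side's columns.
Matching on t1.book_id = t2.book_id AND t1.branch = t2.branch. A NULL in a compared column never satisfies the condition.
- t1 (book_id=6, branch=FL) pairs with 2 row(s) of t2.
- t1 (book_id=4, branch=AX) has no partner → padded with NULL.
- t1 (book_id=5, branch=RF) has no partner → padded with NULL.
- t1 (book_id=3, branch=DM) has no partner → padded with NULL.
- t1 (book_id=NULL, branch=FL) has no partner → padded with NULL.
- t1 (book_id=5, branch=DM) has no partner → padded with NULL.
- t1 (book_id=3, branch=FL) has no partner → padded with NULL.
- t1 (book_id=9, branch=RF) has no partner → padded with NULL.
- 5 t2 row(s) had no t1 match → kept, t1 columns NULL.

(Bob, FL); (Carol, NULL); (Ken, NULL); (Mona, NULL); (Uma, NULL); (Wendy, NULL); (Yara, FL); (NULL, AX); (NULL, DM); (NULL, DM); (NULL, FL); (NULL, FL); (NULL, RF); (NULL, RF)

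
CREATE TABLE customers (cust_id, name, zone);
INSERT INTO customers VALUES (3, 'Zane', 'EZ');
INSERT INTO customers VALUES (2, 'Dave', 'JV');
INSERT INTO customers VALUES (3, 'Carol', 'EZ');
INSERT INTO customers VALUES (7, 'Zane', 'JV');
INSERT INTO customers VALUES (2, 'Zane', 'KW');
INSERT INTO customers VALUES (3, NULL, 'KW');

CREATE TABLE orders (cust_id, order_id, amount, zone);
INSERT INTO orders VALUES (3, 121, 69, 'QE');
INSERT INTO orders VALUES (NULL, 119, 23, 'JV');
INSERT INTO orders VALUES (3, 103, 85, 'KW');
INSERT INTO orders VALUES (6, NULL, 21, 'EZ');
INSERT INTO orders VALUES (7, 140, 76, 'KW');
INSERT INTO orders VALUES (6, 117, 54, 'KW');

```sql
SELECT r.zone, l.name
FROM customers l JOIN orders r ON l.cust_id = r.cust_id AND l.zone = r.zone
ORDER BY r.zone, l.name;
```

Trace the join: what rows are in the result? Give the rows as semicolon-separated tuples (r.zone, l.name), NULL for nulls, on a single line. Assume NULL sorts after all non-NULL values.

(KW, NULL)

INNER JOIN keeps only pairs where the ON condition holds.
Matching on l.cust_id = r.cust_id AND l.zone = r.zone. A NULL in a compared column never satisfies the condition.
- l (cust_id=3, zone=EZ) has no partner → excluded.
- l (cust_id=2, zone=JV) has no partner → excluded.
- l (cust_id=3, zone=EZ) has no partner → excluded.
- l (cust_id=7, zone=JV) has no partner → excluded.
- l (cust_id=2, zone=KW) has no partner → excluded.
- l (cust_id=3, zone=KW) pairs with 1 row(s) of r.
After projecting and ordering:
r.zone | l.name
KW | NULL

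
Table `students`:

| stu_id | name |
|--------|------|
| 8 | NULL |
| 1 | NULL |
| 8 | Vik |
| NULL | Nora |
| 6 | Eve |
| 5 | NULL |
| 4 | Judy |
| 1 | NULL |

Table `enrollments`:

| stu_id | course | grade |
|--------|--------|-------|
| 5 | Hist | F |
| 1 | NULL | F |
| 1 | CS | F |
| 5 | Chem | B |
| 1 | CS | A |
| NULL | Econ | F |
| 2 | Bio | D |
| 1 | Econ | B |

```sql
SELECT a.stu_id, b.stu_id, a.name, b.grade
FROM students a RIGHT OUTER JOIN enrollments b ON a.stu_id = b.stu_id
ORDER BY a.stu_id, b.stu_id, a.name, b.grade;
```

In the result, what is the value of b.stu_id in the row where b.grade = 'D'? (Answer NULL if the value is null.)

RIGHT JOIN keeps every row from `enrollments`; unmatched rows get NULL for `students`'s columns.
Matching on a.stu_id = b.stu_id. A NULL in a compared column never satisfies the condition.
- stu_id=8: no matching b row.
- stu_id=1: 4 matching b row(s), so 4 row(s) emitted.
- stu_id=8: no matching b row.
- stu_id=NULL: no matching b row.
- stu_id=6: no matching b row.
- stu_id=5: 2 matching b row(s), so 2 row(s) emitted.
- stu_id=4: no matching b row.
- stu_id=1: 4 matching b row(s), so 4 row(s) emitted.
- 2 b row(s) had no a match → kept, a columns NULL.

2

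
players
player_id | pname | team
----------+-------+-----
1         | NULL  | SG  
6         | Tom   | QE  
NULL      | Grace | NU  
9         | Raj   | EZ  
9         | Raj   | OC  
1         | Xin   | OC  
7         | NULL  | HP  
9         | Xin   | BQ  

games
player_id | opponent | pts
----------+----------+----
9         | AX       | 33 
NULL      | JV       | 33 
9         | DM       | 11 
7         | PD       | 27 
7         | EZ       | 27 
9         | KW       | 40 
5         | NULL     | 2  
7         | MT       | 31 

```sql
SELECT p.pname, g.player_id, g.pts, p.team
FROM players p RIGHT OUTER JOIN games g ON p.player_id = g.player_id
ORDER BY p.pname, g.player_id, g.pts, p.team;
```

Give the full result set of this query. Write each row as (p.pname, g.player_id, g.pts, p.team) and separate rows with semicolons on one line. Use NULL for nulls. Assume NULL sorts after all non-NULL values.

(Raj, 9, 11, EZ); (Raj, 9, 11, OC); (Raj, 9, 33, EZ); (Raj, 9, 33, OC); (Raj, 9, 40, EZ); (Raj, 9, 40, OC); (Xin, 9, 11, BQ); (Xin, 9, 33, BQ); (Xin, 9, 40, BQ); (NULL, 5, 2, NULL); (NULL, 7, 27, HP); (NULL, 7, 27, HP); (NULL, 7, 31, HP); (NULL, NULL, 33, NULL)

RIGHT JOIN keeps every row from `games`; unmatched rows get NULL for `players`'s columns.
Matching on p.player_id = g.player_id. A NULL in a compared column never satisfies the condition.
Matched pairs: 12; unmatched g rows kept: 2.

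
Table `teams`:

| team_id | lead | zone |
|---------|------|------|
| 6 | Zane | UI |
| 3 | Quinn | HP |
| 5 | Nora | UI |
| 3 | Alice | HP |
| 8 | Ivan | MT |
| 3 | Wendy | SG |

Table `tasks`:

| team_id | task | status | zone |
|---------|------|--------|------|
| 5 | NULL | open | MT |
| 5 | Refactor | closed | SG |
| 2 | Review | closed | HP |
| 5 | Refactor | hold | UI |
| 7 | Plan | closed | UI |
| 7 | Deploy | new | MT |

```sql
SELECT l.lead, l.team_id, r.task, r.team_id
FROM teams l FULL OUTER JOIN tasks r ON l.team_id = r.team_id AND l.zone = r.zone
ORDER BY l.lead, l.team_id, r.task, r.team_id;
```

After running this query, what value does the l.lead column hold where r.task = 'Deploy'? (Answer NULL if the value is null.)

NULL

FULL OUTER JOIN keeps every row from both sides; unmatched rows get NULL for the other side's columns.
Matching on l.team_id = r.team_id AND l.zone = r.zone.
Matched pairs: 1; unmatched l rows kept: 5; unmatched r rows kept: 5.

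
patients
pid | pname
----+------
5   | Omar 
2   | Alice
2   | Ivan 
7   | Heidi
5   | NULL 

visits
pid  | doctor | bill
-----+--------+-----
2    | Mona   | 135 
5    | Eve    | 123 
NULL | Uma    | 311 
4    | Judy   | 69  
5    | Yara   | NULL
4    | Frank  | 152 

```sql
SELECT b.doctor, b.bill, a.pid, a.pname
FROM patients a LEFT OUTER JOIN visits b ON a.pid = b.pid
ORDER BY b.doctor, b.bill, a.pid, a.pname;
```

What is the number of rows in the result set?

LEFT JOIN keeps every row from `patients`; unmatched rows get NULL for `visits`'s columns.
Matching on a.pid = b.pid. A NULL in a compared column never satisfies the condition.
Matched pairs: 6; unmatched a rows kept: 1.
Total: 6 matched + 1 padded = 7 rows.

7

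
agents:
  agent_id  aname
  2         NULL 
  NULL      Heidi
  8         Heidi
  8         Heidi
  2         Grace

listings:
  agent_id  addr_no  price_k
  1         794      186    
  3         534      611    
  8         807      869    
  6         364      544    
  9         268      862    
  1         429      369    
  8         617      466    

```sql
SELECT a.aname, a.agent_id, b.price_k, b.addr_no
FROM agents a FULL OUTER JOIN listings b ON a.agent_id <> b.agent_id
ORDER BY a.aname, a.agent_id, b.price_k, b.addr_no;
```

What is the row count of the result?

25

FULL OUTER JOIN keeps every row from both sides; unmatched rows get NULL for the other side's columns.
Matching on a.agent_id <> b.agent_id. A NULL in a compared column never satisfies the condition.
- a (agent_id=2) pairs with 7 row(s) of b.
- a (agent_id=NULL) has no partner → padded with NULL.
- a (agent_id=8) pairs with 5 row(s) of b.
- a (agent_id=8) pairs with 5 row(s) of b.
- a (agent_id=2) pairs with 7 row(s) of b.
Total: 24 matched + 1 padded = 25 rows.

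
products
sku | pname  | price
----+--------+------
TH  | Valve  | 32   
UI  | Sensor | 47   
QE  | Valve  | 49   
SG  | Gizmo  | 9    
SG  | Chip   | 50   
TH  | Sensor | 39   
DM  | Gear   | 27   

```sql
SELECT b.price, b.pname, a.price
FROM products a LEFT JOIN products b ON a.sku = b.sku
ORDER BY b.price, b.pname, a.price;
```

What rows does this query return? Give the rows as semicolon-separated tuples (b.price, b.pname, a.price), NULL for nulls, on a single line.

(9, Gizmo, 9); (9, Gizmo, 50); (27, Gear, 27); (32, Valve, 32); (32, Valve, 39); (39, Sensor, 32); (39, Sensor, 39); (47, Sensor, 47); (49, Valve, 49); (50, Chip, 9); (50, Chip, 50)

LEFT JOIN keeps every row from `products a`; unmatched rows get NULL for `products b`'s columns.
Matching on a.sku = b.sku.
- a (sku=TH) pairs with 2 row(s) of b.
- a (sku=UI) pairs with 1 row(s) of b.
- a (sku=QE) pairs with 1 row(s) of b.
- a (sku=SG) pairs with 2 row(s) of b.
- a (sku=SG) pairs with 2 row(s) of b.
- a (sku=TH) pairs with 2 row(s) of b.
- a (sku=DM) pairs with 1 row(s) of b.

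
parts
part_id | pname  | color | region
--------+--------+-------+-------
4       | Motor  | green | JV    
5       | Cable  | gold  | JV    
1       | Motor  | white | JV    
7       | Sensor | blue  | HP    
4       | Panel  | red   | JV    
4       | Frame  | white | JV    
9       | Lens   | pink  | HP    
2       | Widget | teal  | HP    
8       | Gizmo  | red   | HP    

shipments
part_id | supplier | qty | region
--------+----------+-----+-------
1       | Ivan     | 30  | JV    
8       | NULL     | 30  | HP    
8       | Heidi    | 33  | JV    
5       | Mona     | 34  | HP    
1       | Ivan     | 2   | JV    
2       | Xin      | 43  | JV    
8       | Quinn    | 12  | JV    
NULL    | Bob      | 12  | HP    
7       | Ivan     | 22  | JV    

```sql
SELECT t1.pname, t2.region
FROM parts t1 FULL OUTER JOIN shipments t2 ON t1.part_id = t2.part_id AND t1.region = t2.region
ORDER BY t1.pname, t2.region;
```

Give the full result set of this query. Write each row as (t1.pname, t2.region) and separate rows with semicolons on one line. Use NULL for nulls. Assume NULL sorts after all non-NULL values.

(Cable, NULL); (Frame, NULL); (Gizmo, HP); (Lens, NULL); (Motor, JV); (Motor, JV); (Motor, NULL); (Panel, NULL); (Sensor, NULL); (Widget, NULL); (NULL, HP); (NULL, HP); (NULL, JV); (NULL, JV); (NULL, JV); (NULL, JV)

FULL OUTER JOIN keeps every row from both sides; unmatched rows get NULL for the other side's columns.
Matching on t1.part_id = t2.part_id AND t1.region = t2.region. A NULL in a compared column never satisfies the condition.
- t1 row (part_id=4, region=JV): no match → kept, t2 columns NULL.
- t1 row (part_id=5, region=JV): no match → kept, t2 columns NULL.
- t1 row (part_id=1, region=JV): matches 2 t2 row(s) → 2 output row(s).
- t1 row (part_id=7, region=HP): no match → kept, t2 columns NULL.
- t1 row (part_id=4, region=JV): no match → kept, t2 columns NULL.
- t1 row (part_id=4, region=JV): no match → kept, t2 columns NULL.
- t1 row (part_id=9, region=HP): no match → kept, t2 columns NULL.
- t1 row (part_id=2, region=HP): no match → kept, t2 columns NULL.
- t1 row (part_id=8, region=HP): matches 1 t2 row(s) → 1 output row(s).
- 6 row(s) from t2 found no t1 partner → padded with NULL.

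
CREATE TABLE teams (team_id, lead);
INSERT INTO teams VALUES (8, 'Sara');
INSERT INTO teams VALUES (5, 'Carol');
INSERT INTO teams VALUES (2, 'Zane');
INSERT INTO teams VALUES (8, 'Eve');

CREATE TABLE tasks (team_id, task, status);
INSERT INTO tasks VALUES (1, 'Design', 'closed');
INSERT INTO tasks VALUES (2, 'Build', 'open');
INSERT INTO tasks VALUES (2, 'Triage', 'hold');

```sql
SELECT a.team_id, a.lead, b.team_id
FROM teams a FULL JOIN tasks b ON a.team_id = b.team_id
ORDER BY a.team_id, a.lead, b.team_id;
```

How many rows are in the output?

FULL OUTER JOIN keeps every row from both sides; unmatched rows get NULL for the other side's columns.
Matching on a.team_id = b.team_id.
Matched pairs: 2; unmatched a rows kept: 3; unmatched b rows kept: 1.
Total: 2 matched + 4 padded = 6 rows.

6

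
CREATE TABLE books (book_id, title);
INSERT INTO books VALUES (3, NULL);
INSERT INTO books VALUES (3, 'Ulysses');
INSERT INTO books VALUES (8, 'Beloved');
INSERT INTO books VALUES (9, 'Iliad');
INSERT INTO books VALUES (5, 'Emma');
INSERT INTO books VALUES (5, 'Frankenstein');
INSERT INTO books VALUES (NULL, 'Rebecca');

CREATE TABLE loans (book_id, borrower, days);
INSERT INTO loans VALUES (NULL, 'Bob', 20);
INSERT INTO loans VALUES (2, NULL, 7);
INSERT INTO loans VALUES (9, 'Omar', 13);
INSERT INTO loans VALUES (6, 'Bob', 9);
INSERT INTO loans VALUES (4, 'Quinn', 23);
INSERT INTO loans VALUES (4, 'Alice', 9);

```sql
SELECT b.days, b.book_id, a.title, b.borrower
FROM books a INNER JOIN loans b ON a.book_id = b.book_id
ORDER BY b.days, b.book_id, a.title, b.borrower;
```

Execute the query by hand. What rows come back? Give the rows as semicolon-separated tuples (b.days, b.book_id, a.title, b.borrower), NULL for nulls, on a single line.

(13, 9, Iliad, Omar)

INNER JOIN keeps only pairs where the ON condition holds.
Matching on a.book_id = b.book_id. A NULL in a compared column never satisfies the condition.
- a row (book_id=3): no match → dropped.
- a row (book_id=3): no match → dropped.
- a row (book_id=8): no match → dropped.
- a row (book_id=9): matches 1 b row(s) → 1 output row(s).
- a row (book_id=5): no match → dropped.
- a row (book_id=5): no match → dropped.
- a row (book_id=NULL): no match → dropped.
After projecting and ordering:
b.days | b.book_id | a.title | b.borrower
13 | 9 | Iliad | Omar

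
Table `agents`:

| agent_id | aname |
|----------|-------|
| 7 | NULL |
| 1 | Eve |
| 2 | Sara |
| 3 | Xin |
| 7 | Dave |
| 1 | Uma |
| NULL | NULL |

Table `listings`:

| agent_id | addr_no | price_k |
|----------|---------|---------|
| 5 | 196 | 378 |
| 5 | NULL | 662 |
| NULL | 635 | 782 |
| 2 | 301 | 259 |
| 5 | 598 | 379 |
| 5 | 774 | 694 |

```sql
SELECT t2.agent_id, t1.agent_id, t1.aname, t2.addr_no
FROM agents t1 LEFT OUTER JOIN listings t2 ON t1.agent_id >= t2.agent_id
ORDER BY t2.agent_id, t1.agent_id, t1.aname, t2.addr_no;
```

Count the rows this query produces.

15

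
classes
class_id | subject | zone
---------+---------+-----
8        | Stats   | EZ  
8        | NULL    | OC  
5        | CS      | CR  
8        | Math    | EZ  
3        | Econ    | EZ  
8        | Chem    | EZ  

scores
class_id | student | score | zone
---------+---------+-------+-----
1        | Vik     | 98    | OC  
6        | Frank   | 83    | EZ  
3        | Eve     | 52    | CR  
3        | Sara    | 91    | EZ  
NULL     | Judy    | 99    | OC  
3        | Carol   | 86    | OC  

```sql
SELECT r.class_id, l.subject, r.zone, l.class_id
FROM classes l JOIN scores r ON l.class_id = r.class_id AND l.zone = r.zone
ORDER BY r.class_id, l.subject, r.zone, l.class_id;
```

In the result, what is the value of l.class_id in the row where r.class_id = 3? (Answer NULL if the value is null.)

3

INNER JOIN keeps only pairs where the ON condition holds.
Matching on l.class_id = r.class_id AND l.zone = r.zone. A NULL in a compared column never satisfies the condition.
Matched pairs: 1.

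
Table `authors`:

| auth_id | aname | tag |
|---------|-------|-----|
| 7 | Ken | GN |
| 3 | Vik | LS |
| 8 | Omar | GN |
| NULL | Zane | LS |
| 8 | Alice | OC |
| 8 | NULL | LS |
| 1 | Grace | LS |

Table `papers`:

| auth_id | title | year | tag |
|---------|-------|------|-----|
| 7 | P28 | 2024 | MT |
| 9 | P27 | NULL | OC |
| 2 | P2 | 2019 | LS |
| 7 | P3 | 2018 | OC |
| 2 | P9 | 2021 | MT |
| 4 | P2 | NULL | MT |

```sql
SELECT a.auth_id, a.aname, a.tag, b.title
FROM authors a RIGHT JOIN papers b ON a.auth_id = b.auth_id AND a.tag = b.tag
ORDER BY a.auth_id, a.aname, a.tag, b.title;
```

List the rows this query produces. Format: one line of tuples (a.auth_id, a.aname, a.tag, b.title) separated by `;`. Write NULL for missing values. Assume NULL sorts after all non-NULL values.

RIGHT JOIN keeps every row from `papers`; unmatched rows get NULL for `authors`'s columns.
Matching on a.auth_id = b.auth_id AND a.tag = b.tag. A NULL in a compared column never satisfies the condition.
- a[0] auth_id=7, tag=GN → no match.
- a[1] auth_id=3, tag=LS → no match.
- a[2] auth_id=8, tag=GN → no match.
- a[3] auth_id=NULL, tag=LS → no match.
- a[4] auth_id=8, tag=OC → no match.
- a[5] auth_id=8, tag=LS → no match.
- a[6] auth_id=1, tag=LS → no match.
- 6 row(s) from b found no a partner → padded with NULL.
After projecting and ordering:
a.auth_id | a.aname | a.tag | b.title
NULL | NULL | NULL | P2
NULL | NULL | NULL | P2
NULL | NULL | NULL | P27
NULL | NULL | NULL | P28
NULL | NULL | NULL | P3
NULL | NULL | NULL | P9

(NULL, NULL, NULL, P2); (NULL, NULL, NULL, P2); (NULL, NULL, NULL, P27); (NULL, NULL, NULL, P28); (NULL, NULL, NULL, P3); (NULL, NULL, NULL, P9)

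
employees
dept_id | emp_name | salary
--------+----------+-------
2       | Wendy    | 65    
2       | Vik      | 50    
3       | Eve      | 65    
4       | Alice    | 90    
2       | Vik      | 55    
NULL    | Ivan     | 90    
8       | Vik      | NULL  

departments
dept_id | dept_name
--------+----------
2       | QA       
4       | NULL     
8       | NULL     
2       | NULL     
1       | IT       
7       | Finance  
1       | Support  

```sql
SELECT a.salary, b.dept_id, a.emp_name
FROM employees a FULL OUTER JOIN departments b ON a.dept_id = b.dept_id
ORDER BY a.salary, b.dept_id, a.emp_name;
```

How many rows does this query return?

FULL OUTER JOIN keeps every row from both sides; unmatched rows get NULL for the other side's columns.
Matching on a.dept_id = b.dept_id. A NULL in a compared column never satisfies the condition.
Matched pairs: 8; unmatched a rows kept: 2; unmatched b rows kept: 3.
Total: 8 matched + 5 padded = 13 rows.

13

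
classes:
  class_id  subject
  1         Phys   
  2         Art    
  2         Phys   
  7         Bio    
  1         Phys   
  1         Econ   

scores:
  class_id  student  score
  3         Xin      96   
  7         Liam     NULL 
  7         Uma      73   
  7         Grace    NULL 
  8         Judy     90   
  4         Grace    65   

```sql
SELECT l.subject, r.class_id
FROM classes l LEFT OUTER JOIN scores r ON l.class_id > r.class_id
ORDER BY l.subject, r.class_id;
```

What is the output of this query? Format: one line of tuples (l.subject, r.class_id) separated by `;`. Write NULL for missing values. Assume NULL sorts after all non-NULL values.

LEFT JOIN keeps every row from `classes`; unmatched rows get NULL for `scores`'s columns.
Matching on l.class_id > r.class_id.
- class_id=1: no r row matches, row kept with r columns NULL.
- class_id=2: no r row matches, row kept with r columns NULL.
- class_id=2: no r row matches, row kept with r columns NULL.
- class_id=7: 2 matching r row(s), so 2 row(s) emitted.
- class_id=1: no r row matches, row kept with r columns NULL.
- class_id=1: no r row matches, row kept with r columns NULL.
After projecting and ordering:
l.subject | r.class_id
Art | NULL
Bio | 3
Bio | 4
Econ | NULL
Phys | NULL
Phys | NULL
Phys | NULL

(Art, NULL); (Bio, 3); (Bio, 4); (Econ, NULL); (Phys, NULL); (Phys, NULL); (Phys, NULL)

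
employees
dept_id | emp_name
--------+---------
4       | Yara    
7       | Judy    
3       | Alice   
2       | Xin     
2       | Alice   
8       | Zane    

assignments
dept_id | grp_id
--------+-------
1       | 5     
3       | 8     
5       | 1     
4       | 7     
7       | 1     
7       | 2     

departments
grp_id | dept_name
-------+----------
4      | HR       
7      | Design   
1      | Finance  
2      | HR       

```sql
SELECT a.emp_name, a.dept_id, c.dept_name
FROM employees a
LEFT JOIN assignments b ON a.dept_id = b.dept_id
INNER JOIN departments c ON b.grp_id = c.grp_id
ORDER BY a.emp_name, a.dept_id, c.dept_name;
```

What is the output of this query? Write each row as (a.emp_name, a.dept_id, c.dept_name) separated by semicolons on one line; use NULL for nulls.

(Judy, 7, Finance); (Judy, 7, HR); (Yara, 4, Design)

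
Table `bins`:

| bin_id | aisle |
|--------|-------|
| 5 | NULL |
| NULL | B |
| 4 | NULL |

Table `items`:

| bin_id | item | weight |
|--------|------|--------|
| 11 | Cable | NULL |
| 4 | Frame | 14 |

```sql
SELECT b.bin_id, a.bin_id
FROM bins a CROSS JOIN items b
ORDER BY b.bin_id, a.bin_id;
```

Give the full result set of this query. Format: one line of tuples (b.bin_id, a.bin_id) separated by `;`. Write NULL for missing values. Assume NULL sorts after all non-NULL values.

CROSS JOIN pairs every row of `bins` with every row of `items`: 3 × 2 = 6 rows.

(4, 4); (4, 5); (4, NULL); (11, 4); (11, 5); (11, NULL)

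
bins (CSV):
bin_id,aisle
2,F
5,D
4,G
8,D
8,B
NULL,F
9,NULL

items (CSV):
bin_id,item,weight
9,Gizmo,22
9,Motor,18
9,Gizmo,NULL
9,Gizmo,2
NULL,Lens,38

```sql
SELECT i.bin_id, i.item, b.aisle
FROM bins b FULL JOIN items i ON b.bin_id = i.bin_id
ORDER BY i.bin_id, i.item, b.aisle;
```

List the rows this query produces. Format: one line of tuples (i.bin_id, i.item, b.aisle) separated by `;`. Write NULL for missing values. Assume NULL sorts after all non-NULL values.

(9, Gizmo, NULL); (9, Gizmo, NULL); (9, Gizmo, NULL); (9, Motor, NULL); (NULL, Lens, NULL); (NULL, NULL, B); (NULL, NULL, D); (NULL, NULL, D); (NULL, NULL, F); (NULL, NULL, F); (NULL, NULL, G)

FULL OUTER JOIN keeps every row from both sides; unmatched rows get NULL for the other side's columns.
Matching on b.bin_id = i.bin_id. A NULL in a compared column never satisfies the condition.
- b (bin_id=2) has no partner → padded with NULL.
- b (bin_id=5) has no partner → padded with NULL.
- b (bin_id=4) has no partner → padded with NULL.
- b (bin_id=8) has no partner → padded with NULL.
- b (bin_id=8) has no partner → padded with NULL.
- b (bin_id=NULL) has no partner → padded with NULL.
- b (bin_id=9) pairs with 4 row(s) of i.
- 1 i row(s) had no b match → kept, b columns NULL.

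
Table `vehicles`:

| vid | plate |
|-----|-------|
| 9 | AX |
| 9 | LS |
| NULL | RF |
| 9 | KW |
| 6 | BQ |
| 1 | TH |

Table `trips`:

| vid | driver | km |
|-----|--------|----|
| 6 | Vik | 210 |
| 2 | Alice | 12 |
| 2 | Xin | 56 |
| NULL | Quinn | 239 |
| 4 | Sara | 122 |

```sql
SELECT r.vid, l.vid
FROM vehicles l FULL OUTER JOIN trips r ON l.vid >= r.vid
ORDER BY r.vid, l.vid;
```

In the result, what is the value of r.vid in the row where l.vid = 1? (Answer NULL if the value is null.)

NULL

FULL OUTER JOIN keeps every row from both sides; unmatched rows get NULL for the other side's columns.
Matching on l.vid >= r.vid. A NULL in a compared column never satisfies the condition.
Matched pairs: 16; unmatched l rows kept: 2; unmatched r rows kept: 1.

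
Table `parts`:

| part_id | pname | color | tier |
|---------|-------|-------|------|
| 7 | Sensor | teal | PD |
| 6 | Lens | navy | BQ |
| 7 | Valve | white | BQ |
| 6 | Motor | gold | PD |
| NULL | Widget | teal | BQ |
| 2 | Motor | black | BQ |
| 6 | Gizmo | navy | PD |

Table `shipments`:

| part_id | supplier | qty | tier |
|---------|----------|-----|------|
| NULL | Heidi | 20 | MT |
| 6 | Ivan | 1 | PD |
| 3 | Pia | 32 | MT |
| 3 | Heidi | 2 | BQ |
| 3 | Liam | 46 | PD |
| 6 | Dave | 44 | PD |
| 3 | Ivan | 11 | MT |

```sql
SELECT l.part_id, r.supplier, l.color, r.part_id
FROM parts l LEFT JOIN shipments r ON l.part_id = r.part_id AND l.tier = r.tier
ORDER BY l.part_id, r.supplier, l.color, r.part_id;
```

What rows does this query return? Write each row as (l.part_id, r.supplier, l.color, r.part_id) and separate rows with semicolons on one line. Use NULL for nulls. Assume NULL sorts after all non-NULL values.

(2, NULL, black, NULL); (6, Dave, gold, 6); (6, Dave, navy, 6); (6, Ivan, gold, 6); (6, Ivan, navy, 6); (6, NULL, navy, NULL); (7, NULL, teal, NULL); (7, NULL, white, NULL); (NULL, NULL, teal, NULL)

LEFT JOIN keeps every row from `parts`; unmatched rows get NULL for `shipments`'s columns.
Matching on l.part_id = r.part_id AND l.tier = r.tier. A NULL in a compared column never satisfies the condition.
- l (part_id=7, tier=PD) has no partner → padded with NULL.
- l (part_id=6, tier=BQ) has no partner → padded with NULL.
- l (part_id=7, tier=BQ) has no partner → padded with NULL.
- l (part_id=6, tier=PD) pairs with 2 row(s) of r.
- l (part_id=NULL, tier=BQ) has no partner → padded with NULL.
- l (part_id=2, tier=BQ) has no partner → padded with NULL.
- l (part_id=6, tier=PD) pairs with 2 row(s) of r.
After projecting and ordering:
l.part_id | r.supplier | l.color | r.part_id
2 | NULL | black | NULL
6 | Dave | gold | 6
6 | Dave | navy | 6
6 | Ivan | gold | 6
6 | Ivan | navy | 6
6 | NULL | navy | NULL
7 | NULL | teal | NULL
7 | NULL | white | NULL
NULL | NULL | teal | NULL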